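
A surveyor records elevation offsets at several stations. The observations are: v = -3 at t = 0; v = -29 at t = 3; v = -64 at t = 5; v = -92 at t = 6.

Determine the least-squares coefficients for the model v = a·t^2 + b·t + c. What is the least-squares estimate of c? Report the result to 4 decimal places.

c = -3.1970

Normal-equation sums: Σt^2·t^2 = 2002, Σt^2·t = 368, Σt^2 = 70, Σt·t = 70, Σt = 14, Σ1 = 4.
For Aᵀv: Σt^2·v = -5173, Σt·v = -959, Σv = -188.
So AᵀA·[a, b, c]ᵀ = Aᵀv: [[2002, 368, 70]; [368, 70, 14]; [70, 14, 4]]·[a, b, c]ᵀ = [-5173, -959, -188]ᵀ.
Row-reducing yields a = -70/33, b = -21/11, c = -211/66.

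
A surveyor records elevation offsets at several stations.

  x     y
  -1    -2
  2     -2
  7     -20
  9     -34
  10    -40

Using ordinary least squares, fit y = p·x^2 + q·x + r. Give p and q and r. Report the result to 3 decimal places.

p = -0.420, q = 0.241, r = -1.156

Entries of MᵀM: Σx^2·x^2 = 18979, Σx^2·x = 2079, Σx^2 = 235, Σx·x = 235, Σx = 27, Σ1 = 5.
Moment sums: Σx^2·y = -7744, Σx·y = -848, Σy = -98.
MᵀM·[p, q, r]ᵀ = Mᵀy becomes [[18979, 2079, 235]; [2079, 235, 27]; [235, 27, 5]]·[p, q, r]ᵀ = [-7744, -848, -98]ᵀ.
Solving the 3×3 system (Gaussian elimination) gives p = -13551/32258, q = 7763/32258, r = -18640/16129.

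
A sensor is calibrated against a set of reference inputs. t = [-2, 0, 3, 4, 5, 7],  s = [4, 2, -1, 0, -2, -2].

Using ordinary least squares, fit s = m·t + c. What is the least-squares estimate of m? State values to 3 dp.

m = -0.690

Setting ∂/∂m … = 0 gives: 103·m + 17·c = -35;  17·m + 6·c = 1.
Eliminating c: 6·(row 1) − 17·(row 2) gives 329·m = 6·(-35) − 17·1 = -227, so m = -227/329.
Then c = (1 − 17·(-227/329))/6 = 698/329.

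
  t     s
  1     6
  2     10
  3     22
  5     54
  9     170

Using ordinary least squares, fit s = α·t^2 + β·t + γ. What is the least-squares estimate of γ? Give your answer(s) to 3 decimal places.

γ = 3.856

With design matrix M, MᵀM = [[7284, 890, 120]; [890, 120, 20]; [120, 20, 5]] and Mᵀs = [15364, 1892, 262]ᵀ.
Inverting the 3×3 Gram matrix, [α, β, γ]ᵀ = [850/403, -1046/2015, 1554/403]ᵀ.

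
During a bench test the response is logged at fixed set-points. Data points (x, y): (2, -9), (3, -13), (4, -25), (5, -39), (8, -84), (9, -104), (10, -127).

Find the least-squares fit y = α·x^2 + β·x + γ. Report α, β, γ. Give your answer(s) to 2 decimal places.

α = -1.02, β = -2.61, γ = 1.54

Forming MᵀM = [[21635, 2465, 299]; [2465, 299, 41]; [299, 41, 7]] and Mᵀy = [-28028, -3230, -401]ᵀ gives MᵀM·[α, β, γ]ᵀ = Mᵀy.
Inverting the 3×3 Gram matrix, [α, β, γ]ᵀ = [-3655/3584, -9343/3584, 1383/896]ᵀ.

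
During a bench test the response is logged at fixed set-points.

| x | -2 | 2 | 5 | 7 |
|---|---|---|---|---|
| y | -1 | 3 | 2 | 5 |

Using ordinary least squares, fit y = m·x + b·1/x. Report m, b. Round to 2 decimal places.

m = 0.58, b = 1.45

Setting ∂/∂m … = 0 gives: 82·m + 4·b = 53;  4·m + (1373/2450)·b = 109/35.
(Σx·x = 82, Σx·1/x = 4, Σ1/x·1/x = 1373/2450, Σx·y = 53, Σ1/x·y = 109/35.)
Δ = 82·(1373/2450) − 4² = 36693/1225.
m = (53·(1373/2450) − 4·(109/35))/(36693/1225) = 14083/24462; b = (82·(109/35) − 4·53)/(36693/1225) = 17710/12231.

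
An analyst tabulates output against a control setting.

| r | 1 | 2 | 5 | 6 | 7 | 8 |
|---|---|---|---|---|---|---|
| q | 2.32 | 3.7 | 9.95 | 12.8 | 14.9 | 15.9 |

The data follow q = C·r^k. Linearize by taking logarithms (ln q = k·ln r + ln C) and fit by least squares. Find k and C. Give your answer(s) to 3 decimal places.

k = 0.974, C = 2.138

Let Y = ln q. Fitting Y = k·ln r + ln C by least squares:
AᵀA = [[14.3918, 8.1197]; [8.1197, 6]], rhs = [20.1817, 12.4646]ᵀ  (here Σln r = 8.1197, Σ(ln r)² = 14.3918, Σln q = 12.4646, Σln r·ln q = 20.1817).
Solving (det = 20.4213): k = 0.97356, ln C = 0.75994, so C = exp(0.75994) = 2.13814.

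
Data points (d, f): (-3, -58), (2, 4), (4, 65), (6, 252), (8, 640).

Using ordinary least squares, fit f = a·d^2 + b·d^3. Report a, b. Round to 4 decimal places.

a = -1.9527, b = 1.4939

XᵀX·[a, b]ᵀ = Xᵀf reads: 5745·a + 41357·b = 50566;  41357·a + 313689·b = 387870.
(Σd^2·d^2 = 5745, Σd^2·d^3 = 41357, Σd^3·d^3 = 313689, Σd^2·f = 50566, Σd^3·f = 387870.)
det = 5745·313689 − 41357² = 91741856.
a = (50566·313689 − 41357·387870)/91741856 = -11196351/5733866; b = (5745·387870 − 41357·50566)/91741856 = 8565943/5733866.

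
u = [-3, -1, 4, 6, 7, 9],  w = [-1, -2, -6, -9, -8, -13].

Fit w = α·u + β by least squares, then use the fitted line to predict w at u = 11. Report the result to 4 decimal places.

ŵ = -13.2844

The normal equations are: 192·α + 22·β = -246;  22·α + 6·β = -39.
Eliminating β: 6·(row 1) − 22·(row 2) gives 668·α = 6·(-246) − 22·(-39) = -618, so α = -309/334.
Then β = ((-39) − 22·(-309/334))/6 = -519/167.
At u = 11: ŵ = (-309/334)·(11) + (-519/167)·(1) = -4437/334.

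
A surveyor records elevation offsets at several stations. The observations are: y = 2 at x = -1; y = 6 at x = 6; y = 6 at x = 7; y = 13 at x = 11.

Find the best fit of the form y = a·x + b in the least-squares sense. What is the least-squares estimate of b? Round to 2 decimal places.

Setting ∂/∂a … = 0 gives: 207·a + 23·b = 219;  23·a + 4·b = 27.
(Σx·x = 207, Σx = 23, Σ1 = 4, Σx·y = 219, Σy = 27.)
Determinant 207·4 − 23² = 299.
a = (219·4 − 23·27)/299 = 255/299; b = (207·27 − 23·219)/299 = 24/13.

b = 1.85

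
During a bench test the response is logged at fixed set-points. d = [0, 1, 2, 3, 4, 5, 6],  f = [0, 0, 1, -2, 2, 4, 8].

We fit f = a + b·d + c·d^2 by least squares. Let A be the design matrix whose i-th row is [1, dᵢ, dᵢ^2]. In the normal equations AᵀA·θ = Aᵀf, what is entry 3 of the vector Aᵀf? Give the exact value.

Entry 3 ↔ basis d^2, so (Aᵀf)_{3} = Σᵢ (d^2)·fᵢ = (0)·(0) + (1)·(0) + (4)·(1) + (9)·(-2) + (16)·(2) + (25)·(4) + (36)·(8) = 406.

406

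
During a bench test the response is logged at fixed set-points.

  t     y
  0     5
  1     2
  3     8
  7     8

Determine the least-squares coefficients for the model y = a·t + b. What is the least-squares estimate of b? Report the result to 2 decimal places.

Compute the Gram sums: Σt·t = 59, Σt = 11, Σ1 = 4.
For Aᵀy: Σt·y = 82, Σy = 23.
AᵀA·[a, b]ᵀ = Aᵀy becomes [[59, 11]; [11, 4]]·[a, b]ᵀ = [82, 23]ᵀ.
Determinant 59·4 − 11² = 115.
a = (82·4 − 11·23)/115 = 15/23; b = (59·23 − 11·82)/115 = 91/23.

b = 3.96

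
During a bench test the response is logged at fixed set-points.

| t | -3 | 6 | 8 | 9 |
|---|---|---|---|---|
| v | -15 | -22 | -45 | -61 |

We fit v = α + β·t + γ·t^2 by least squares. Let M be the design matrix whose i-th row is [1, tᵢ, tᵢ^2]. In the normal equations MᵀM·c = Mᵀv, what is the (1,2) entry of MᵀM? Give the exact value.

20

Row 1 ↔ basis 1, column 2 ↔ basis t, so (MᵀM)_{1,2} = Σᵢ t = (1)·(-3) + (1)·(6) + (1)·(8) + (1)·(9) = 20.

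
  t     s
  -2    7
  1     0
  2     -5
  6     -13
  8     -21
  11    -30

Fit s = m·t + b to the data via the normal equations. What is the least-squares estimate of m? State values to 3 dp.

m = -2.824

Compute the Gram sums: Σt·t = 230, Σt = 26, Σ1 = 6.
Right-hand side: Σt·s = -600, Σs = -62.
Eliminating b: 6·(row 1) − 26·(row 2) gives 704·m = 6·(-600) − 26·(-62) = -1988, so m = -497/176.
Then b = ((-62) − 26·(-497/176))/6 = 335/176.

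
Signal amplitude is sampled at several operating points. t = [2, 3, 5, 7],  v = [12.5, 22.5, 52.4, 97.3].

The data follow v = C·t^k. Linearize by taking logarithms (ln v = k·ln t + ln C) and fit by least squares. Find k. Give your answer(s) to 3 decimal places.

k = 1.638

Linearized form: ln v = k·ln t + ln C. From the 4 transformed points,
Σln t = 5.3471, Σ(ln t)² = 8.0643, Σln v = 14.1759, Σln t·ln v = 20.4508.
Equations: 8.0643·k + 5.3471·ln C = 20.4508;  5.3471·k + 4·ln C = 14.1759.
Solving (det = 3.6655): k = 1.63773, ln C = 1.35471.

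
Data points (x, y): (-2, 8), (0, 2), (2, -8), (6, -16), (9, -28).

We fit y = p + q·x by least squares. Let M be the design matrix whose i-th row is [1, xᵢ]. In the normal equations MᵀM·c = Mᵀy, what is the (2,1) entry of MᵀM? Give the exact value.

15

Row 2 ↔ basis x, column 1 ↔ basis 1, so (MᵀM)_{2,1} = Σᵢ x = (-2)·(1) + (0)·(1) + (2)·(1) + (6)·(1) + (9)·(1) = 15.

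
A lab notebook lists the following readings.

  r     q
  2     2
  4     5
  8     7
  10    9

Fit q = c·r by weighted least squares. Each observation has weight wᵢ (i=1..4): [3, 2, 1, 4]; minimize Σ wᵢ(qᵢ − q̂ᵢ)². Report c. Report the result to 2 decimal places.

c = 0.92

The normal equations are: 508·c = 468.
Hence c = 468 / 508 ≈ 0.92126.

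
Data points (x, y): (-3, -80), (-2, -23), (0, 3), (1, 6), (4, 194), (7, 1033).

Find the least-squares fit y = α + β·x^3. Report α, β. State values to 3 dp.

Sums needed: Σ1 = 6, Σx^3 = 373, Σx^3·x^3 = 122539.
Right-hand side: Σy = 1133, Σx^3·y = 369085.
So MᵀM·[α, β]ᵀ = Mᵀy: [[6, 373]; [373, 122539]]·[α, β]ᵀ = [1133, 369085]ᵀ.
Determinant 6·122539 − 373² = 596105.
α = (1133·122539 − 373·369085)/596105 = 1167982/596105; β = (6·369085 − 373·1133)/596105 = 1791901/596105.

α = 1.959, β = 3.006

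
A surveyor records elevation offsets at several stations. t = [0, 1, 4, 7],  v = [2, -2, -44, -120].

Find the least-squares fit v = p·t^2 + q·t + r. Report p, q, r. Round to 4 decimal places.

p = -2.0000, q = -3.5333, r = 2.6000

With design matrix M, MᵀM = [[2658, 408, 66]; [408, 66, 12]; [66, 12, 4]] and Mᵀv = [-6586, -1018, -164]ᵀ.
Solving the 3×3 system (Gaussian elimination) gives p = -2, q = -53/15, r = 13/5.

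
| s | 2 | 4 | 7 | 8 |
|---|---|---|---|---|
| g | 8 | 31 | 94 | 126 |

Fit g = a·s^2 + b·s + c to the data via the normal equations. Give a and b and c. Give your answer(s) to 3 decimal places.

AᵀA·[a, b, c]ᵀ = Aᵀg reads: 6769·a + 927·b + 133·c = 13198;  927·a + 133·b + 21·c = 1806;  133·a + 21·b + 4·c = 259.
Row-reducing yields a = 1505/708, b = -415/236, c = 1169/354.

a = 2.126, b = -1.758, c = 3.302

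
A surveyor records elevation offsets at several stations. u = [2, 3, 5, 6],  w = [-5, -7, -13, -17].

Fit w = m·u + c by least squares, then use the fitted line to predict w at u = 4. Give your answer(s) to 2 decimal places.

With design matrix A, AᵀA = [[74, 16]; [16, 4]] and Aᵀw = [-198, -42]ᵀ.
Eliminating c: 4·(row 1) − 16·(row 2) gives 40·m = 4·(-198) − 16·(-42) = -120, so m = -3.
Then c = ((-42) − 16·(-3))/4 = 3/2.
At u = 4: ŵ = (-3)·(4) + (3/2)·(1) = -21/2.

ŵ = -10.50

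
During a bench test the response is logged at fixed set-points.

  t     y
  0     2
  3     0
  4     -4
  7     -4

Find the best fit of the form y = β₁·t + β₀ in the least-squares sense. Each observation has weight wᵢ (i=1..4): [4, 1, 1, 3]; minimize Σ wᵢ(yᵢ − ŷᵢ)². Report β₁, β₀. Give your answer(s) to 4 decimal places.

XᵀWX·[β₁, β₀]ᵀ = XᵀWy reads: 172·β₁ + 28·β₀ = -100;  28·β₁ + 9·β₀ = -8.
Eliminating β₀: 9·(row 1) − 28·(row 2) gives 764·β₁ = 9·(-100) − 28·(-8) = -676, so β₁ = -169/191.
Then β₀ = ((-8) − 28·(-169/191))/9 = 356/191.

β₁ = -0.8848, β₀ = 1.8639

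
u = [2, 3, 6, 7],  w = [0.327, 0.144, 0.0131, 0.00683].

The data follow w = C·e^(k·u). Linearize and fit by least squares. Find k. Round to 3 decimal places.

k = -0.780

Linearized form: ln w = k·u + ln C. From the 4 transformed points,
XᵀX = [[98.0000, 18.0000]; [18.0000, 4]], rhs = [-68.9653, -12.3773]ᵀ  (here Σu = 18.0000, Σ(u)² = 98.0000, Σln w = -12.3773, Σu·ln w = -68.9653).
Δ = 98.0000·4 − (18.0000)² = 68.0000; k = (-68.9653·4 − 18.0000·-12.3773)/68.0000 = -0.78043, ln C = (98.0000·-12.3773 − 18.0000·-68.9653)/68.0000 = 0.41763.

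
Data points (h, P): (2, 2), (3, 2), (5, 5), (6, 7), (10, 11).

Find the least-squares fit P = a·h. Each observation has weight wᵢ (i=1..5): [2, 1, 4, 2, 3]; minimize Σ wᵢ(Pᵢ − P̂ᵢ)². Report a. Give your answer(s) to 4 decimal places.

Compute the Gram sums: Σwᵢ·h·h = 489.
For MᵀWP: Σwᵢ·h·P = 528.
MᵀWM·[a]ᵀ = MᵀWP becomes [[489]]·[a]ᵀ = [528]ᵀ.
a = 528/489 = 1.07975.

a = 1.0798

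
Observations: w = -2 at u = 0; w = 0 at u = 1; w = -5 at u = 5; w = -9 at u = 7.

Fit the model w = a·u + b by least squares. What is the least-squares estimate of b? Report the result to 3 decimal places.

b = -0.427

Entries of AᵀA: Σu·u = 75, Σu = 13, Σ1 = 4.
For Aᵀw: Σu·w = -88, Σw = -16.
So AᵀA·[a, b]ᵀ = Aᵀw: [[75, 13]; [13, 4]]·[a, b]ᵀ = [-88, -16]ᵀ.
Determinant 75·4 − 13² = 131.
a = ((-88)·4 − 13·(-16))/131 = -144/131; b = (75·(-16) − 13·(-88))/131 = -56/131.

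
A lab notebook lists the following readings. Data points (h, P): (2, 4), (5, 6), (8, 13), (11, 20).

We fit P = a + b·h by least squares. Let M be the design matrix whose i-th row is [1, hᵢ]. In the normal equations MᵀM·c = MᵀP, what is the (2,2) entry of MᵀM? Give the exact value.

Row 2 ↔ basis h, column 2 ↔ basis h, so (MᵀM)_{2,2} = Σᵢ (h)·(h) = (2)·(2) + (5)·(5) + (8)·(8) + (11)·(11) = 214.

214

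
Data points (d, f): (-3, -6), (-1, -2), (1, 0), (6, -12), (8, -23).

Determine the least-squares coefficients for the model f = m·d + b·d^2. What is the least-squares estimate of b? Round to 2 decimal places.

b = -0.45

Sums needed: Σd·d = 111, Σd·d^2 = 701, Σd^2·d^2 = 5475.
And Σd·f = -236, Σd^2·f = -1960.
Eliminating b: 5475·(row 1) − 701·(row 2) gives 116324·m = 5475·(-236) − 701·(-1960) = 81860, so m = 20465/29081.
Then b = ((-1960) − 701·(20465/29081))/5475 = -13031/29081.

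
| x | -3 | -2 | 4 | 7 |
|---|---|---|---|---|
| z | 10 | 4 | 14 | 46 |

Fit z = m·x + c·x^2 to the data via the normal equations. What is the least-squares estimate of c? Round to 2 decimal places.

With design matrix M, MᵀM = [[78, 372]; [372, 2754]] and Mᵀz = [340, 2584]ᵀ.
Δ = 78·2754 − 372² = 76428.
m = (340·2754 − 372·2584)/76428 = -2074/6369; c = (78·2584 − 372·340)/76428 = 6256/6369.

c = 0.98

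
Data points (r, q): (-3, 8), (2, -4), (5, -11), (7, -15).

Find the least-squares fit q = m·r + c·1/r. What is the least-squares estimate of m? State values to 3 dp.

m = -2.172

Compute the Gram sums: Σr·r = 87, Σr·1/r = 4, Σ1/r·1/r = 18589/44100.
Right-hand side: Σr·q = -192, Σ1/r·q = -946/105.
So XᵀX·[m, c]ᵀ = Xᵀq: [[87, 4]; [4, 18589/44100]]·[m, c]ᵀ = [-192, -946/105]ᵀ.
Δ = 87·(18589/44100) − 4² = 303881/14700.
m = ((-192)·(18589/44100) − 4·(-946/105))/(303881/14700) = -659936/303881; c = (87·(-946/105) − 4·(-192))/(303881/14700) = -232680/303881.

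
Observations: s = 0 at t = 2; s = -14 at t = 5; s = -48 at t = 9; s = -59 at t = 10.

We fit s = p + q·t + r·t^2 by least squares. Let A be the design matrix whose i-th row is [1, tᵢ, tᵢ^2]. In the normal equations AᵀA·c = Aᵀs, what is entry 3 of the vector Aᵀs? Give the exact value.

-10138

Entry 3 ↔ basis t^2, so (Aᵀs)_{3} = Σᵢ (t^2)·sᵢ = (4)·(0) + (25)·(-14) + (81)·(-48) + (100)·(-59) = -10138.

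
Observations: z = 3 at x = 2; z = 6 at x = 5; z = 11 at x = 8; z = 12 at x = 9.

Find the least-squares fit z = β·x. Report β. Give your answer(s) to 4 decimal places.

Forming AᵀA = [[174]] and Aᵀz = [232]ᵀ gives AᵀA·[β]ᵀ = Aᵀz.
β = 232/174 = 1.33333.

β = 1.3333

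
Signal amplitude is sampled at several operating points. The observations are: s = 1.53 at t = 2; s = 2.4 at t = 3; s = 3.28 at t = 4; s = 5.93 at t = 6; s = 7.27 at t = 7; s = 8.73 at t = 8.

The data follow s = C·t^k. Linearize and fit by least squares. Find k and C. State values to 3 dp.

Let Y = ln s. Fitting Y = k·ln t + ln C by least squares:
XᵀX = [[14.9303, 8.9952]; [8.9952, 6]], rhs = [14.4585, 8.4191]ᵀ  (here Σln t = 8.9952, Σ(ln t)² = 14.9303, Σln s = 8.4191, Σln t·ln s = 14.4585).
Δ = 14.9303·6 − (8.9952)² = 8.6686; k = (14.4585·6 − 8.9952·8.4191)/8.6686 = 1.27123, ln C = (14.9303·8.4191 − 8.9952·14.4585)/8.6686 = -0.50263, so C = exp(-0.50263) = 0.60494.

k = 1.271, C = 0.605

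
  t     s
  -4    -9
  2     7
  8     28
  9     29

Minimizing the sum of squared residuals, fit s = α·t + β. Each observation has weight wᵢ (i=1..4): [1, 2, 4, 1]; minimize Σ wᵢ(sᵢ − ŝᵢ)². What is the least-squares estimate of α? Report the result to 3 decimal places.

α = 3.133

From the data, Σwᵢ·t·t = 361, Σwᵢ·t = 41, Σwᵢ·1 = 8.
For XᵀWs: Σwᵢ·t·s = 1221, Σwᵢ·s = 146.
Δ = 361·8 − 41² = 1207.
α = (1221·8 − 41·146)/1207 = 3782/1207; β = (361·146 − 41·1221)/1207 = 2645/1207.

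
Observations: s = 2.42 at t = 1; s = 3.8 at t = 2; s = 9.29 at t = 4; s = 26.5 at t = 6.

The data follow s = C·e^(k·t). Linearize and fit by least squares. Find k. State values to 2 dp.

k = 0.48

Taking logs, ln s = k·t + ln C, so regress ln s on t.
XᵀX = [[57.0000, 13.0000]; [13.0000, 4]], rhs = [32.1324, 7.7249]ᵀ  (here Σt = 13.0000, Σ(t)² = 57.0000, Σln s = 7.7249, Σt·ln s = 32.1324).
Solving (det = 59.0000): k = 0.47638, ln C = 0.38297.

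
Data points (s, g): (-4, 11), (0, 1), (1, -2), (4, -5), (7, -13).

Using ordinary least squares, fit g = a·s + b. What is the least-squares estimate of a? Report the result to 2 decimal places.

Sums needed: Σs·s = 82, Σs = 8, Σ1 = 5.
Moment sums: Σs·g = -157, Σg = -8.
Eliminating b: 5·(row 1) − 8·(row 2) gives 346·a = 5·(-157) − 8·(-8) = -721, so a = -721/346.
Then b = ((-8) − 8·(-721/346))/5 = 300/173.

a = -2.08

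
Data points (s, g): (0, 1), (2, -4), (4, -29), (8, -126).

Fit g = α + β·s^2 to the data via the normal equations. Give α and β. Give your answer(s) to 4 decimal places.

The normal system AᵀA·[α, β]ᵀ = Aᵀg is [[4, 84]; [84, 4368]]·[α, β]ᵀ = [-158, -8544]ᵀ.
Eliminating β: 4368·(row 1) − 84·(row 2) gives 10416·α = 4368·(-158) − 84·(-8544) = 27552, so α = 82/31.
Then β = ((-8544) − 84·(82/31))/4368 = -871/434.

α = 2.6452, β = -2.0069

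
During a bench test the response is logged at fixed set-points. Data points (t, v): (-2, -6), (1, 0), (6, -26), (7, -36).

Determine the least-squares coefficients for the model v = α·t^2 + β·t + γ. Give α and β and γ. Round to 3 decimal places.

Sums needed: Σt^2·t^2 = 3714, Σt^2·t = 552, Σt^2 = 90, Σt·t = 90, Σt = 12, Σ1 = 4.
For Xᵀv: Σt^2·v = -2724, Σt·v = -396, Σv = -68.
So XᵀX·[α, β, γ]ᵀ = Xᵀv: [[3714, 552, 90]; [552, 90, 12]; [90, 12, 4]]·[α, β, γ]ᵀ = [-2724, -396, -68]ᵀ.
Solving the 3×3 system (Gaussian elimination) gives α = -574/649, β = 690/649, γ = -188/649.

α = -0.884, β = 1.063, γ = -0.290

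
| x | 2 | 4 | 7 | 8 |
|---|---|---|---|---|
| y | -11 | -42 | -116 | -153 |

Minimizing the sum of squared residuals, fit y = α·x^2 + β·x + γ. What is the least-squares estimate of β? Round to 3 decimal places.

β = -1.767

Entries of MᵀM: Σx^2·x^2 = 6769, Σx^2·x = 927, Σx^2 = 133, Σx·x = 133, Σx = 21, Σ1 = 4.
And Σx^2·y = -16192, Σx·y = -2226, Σy = -322.
Row-reducing yields α = -511/236, β = -417/236, γ = 91/118.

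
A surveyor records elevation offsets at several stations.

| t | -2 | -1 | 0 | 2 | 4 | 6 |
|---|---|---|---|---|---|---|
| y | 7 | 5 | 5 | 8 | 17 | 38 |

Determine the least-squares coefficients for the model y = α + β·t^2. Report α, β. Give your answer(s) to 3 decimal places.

Entries of AᵀA: Σ1 = 6, Σt^2 = 61, Σt^2·t^2 = 1585.
Right-hand side: Σy = 80, Σt^2·y = 1705.
AᵀA·[α, β]ᵀ = Aᵀy becomes [[6, 61]; [61, 1585]]·[α, β]ᵀ = [80, 1705]ᵀ.
det = 6·1585 − 61² = 5789.
α = (80·1585 − 61·1705)/5789 = 22795/5789; β = (6·1705 − 61·80)/5789 = 5350/5789.

α = 3.938, β = 0.924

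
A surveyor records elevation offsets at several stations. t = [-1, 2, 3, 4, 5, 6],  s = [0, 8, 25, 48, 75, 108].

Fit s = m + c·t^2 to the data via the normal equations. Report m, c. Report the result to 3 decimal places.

m = -3.186, c = 3.111

Sums needed: Σ1 = 6, Σt^2 = 91, Σt^2·t^2 = 2275.
Right-hand side: Σs = 264, Σt^2·s = 6788.
Δ = 6·2275 − 91² = 5369.
m = (264·2275 − 91·6788)/5369 = -188/59; c = (6·6788 − 91·264)/5369 = 16704/5369.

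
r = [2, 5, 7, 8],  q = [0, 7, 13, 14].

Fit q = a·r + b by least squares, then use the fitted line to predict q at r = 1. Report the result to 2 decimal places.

Forming XᵀX = [[142, 22]; [22, 4]] and Xᵀq = [238, 34]ᵀ gives XᵀX·[a, b]ᵀ = Xᵀq.
Eliminating b: 4·(row 1) − 22·(row 2) gives 84·a = 4·238 − 22·34 = 204, so a = 17/7.
Then b = (34 − 22·(17/7))/4 = -34/7.
At r = 1: q̂ = (17/7)·(1) + (-34/7)·(1) = -17/7.

q̂ = -2.43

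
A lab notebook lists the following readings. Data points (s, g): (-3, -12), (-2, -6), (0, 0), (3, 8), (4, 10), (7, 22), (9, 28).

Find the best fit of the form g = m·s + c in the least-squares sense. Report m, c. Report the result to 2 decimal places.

m = 3.20, c = -1.08

From the data, Σs·s = 168, Σs = 18, Σ1 = 7.
Moment sums: Σs·g = 518, Σg = 50.
AᵀA·[m, c]ᵀ = Aᵀg becomes [[168, 18]; [18, 7]]·[m, c]ᵀ = [518, 50]ᵀ.
det = 168·7 − 18² = 852.
m = (518·7 − 18·50)/852 = 1363/426; c = (168·50 − 18·518)/852 = -77/71.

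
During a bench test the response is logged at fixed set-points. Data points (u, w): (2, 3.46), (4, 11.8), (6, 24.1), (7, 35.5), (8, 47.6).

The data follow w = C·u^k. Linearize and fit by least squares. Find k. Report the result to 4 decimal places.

Linearized form: ln w = k·ln u + ln C. From the 5 transformed points,
AᵀA = [[13.7233, 7.8966]; [7.8966, 5]], rhs = [24.9622, 14.3239]ᵀ  (here Σln u = 7.8966, Σ(ln u)² = 13.7233, Σln w = 14.3239, Σln u·ln w = 24.9622).
Solving (det = 6.2610): k = 1.86888, ln C = -0.08676.

k = 1.8689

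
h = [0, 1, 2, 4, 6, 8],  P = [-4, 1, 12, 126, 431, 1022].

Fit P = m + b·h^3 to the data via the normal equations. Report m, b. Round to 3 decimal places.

m = -2.637, b = 2.002

Setting ∂/∂m … = 0 gives: 6·m + 801·b = 1588;  801·m + 312961·b = 624521.
(Σ1 = 6, Σh^3 = 801, Σh^3·h^3 = 312961, ΣP = 1588, Σh^3·P = 624521.)
Determinant 6·312961 − 801² = 1236165.
m = (1588·312961 − 801·624521)/1236165 = -3259253/1236165; b = (6·624521 − 801·1588)/1236165 = 825046/412055.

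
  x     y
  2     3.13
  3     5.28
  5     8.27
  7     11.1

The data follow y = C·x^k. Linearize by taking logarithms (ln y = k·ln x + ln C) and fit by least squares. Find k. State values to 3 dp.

k = 0.995

With ln yᵢ as the transformed response and ln xᵢ as the regressor:
Σln x = 5.3471, Σ(ln x)² = 8.0643, Σln y = 7.3245, Σln x·ln y = 10.7028.
Equations: 8.0643·k + 5.3471·ln C = 10.7028;  5.3471·k + 4·ln C = 7.3245.
Slope k = (n·Σln x·ln y − Σln x·Σln y)/(n·Σ(ln x)² − (Σln x)²) = (4·10.7028 − 5.3471·7.3245)/3.6655 = 0.99468; ln C = (Σln y − k·Σln x)/n = 0.50147.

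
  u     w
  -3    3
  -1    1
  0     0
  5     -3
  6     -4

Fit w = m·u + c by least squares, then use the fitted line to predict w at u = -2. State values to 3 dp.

AᵀA·[m, c]ᵀ = Aᵀw reads: 71·m + 7·c = -49;  7·m + 5·c = -3.
det = 71·5 − 7² = 306.
m = ((-49)·5 − 7·(-3))/306 = -112/153; c = (71·(-3) − 7·(-49))/306 = 65/153.
At u = -2: ŵ = (-112/153)·(-2) + (65/153)·(1) = 17/9.

ŵ = 1.889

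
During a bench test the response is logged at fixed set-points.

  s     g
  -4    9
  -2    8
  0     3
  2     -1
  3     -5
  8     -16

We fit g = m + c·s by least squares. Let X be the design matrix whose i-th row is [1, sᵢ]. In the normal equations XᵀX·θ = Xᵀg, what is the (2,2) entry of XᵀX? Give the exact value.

97

Row 2 ↔ basis s, column 2 ↔ basis s, so (XᵀX)_{2,2} = Σᵢ (s)·(s) = (-4)·(-4) + (-2)·(-2) + (0)·(0) + (2)·(2) + (3)·(3) + (8)·(8) = 97.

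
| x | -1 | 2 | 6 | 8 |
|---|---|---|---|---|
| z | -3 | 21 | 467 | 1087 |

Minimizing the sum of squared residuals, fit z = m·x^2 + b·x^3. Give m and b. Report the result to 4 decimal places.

m = 0.9533, b = 2.0038

AᵀA·[m, b]ᵀ = Aᵀz reads: 5409·m + 40575·b = 86461;  40575·m + 308865·b = 657587.
(Σx^2·x^2 = 5409, Σx^2·x^3 = 40575, Σx^3·x^3 = 308865, Σx^2·z = 86461, Σx^3·z = 657587.)
Eliminating b: 308865·(row 1) − 40575·(row 2) gives 24320160·m = 308865·86461 − 40575·657587 = 23184240, so m = 96601/101334.
Then b = (657587 − 40575·(96601/101334))/308865 = 1015271/506670.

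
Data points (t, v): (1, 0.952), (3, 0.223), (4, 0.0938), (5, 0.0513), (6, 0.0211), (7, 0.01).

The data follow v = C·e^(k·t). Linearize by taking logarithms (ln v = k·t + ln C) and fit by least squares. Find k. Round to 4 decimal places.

k = -0.7602

Let Y = ln v. Fitting Y = k·t + ln C by least squares:
Σt = 26.0000, Σ(t)² = 136.0000, Σln v = -15.3501, Σt·ln v = -84.2547.
Equations: 136.0000·k + 26.0000·ln C = -84.2547;  26.0000·k + 6·ln C = -15.3501.
Slope k = (n·Σt·ln v − Σt·Σln v)/(n·Σ(t)² − (Σt)²) = (6·-84.2547 − 26.0000·-15.3501)/140.0000 = -0.76019; ln C = (Σln v − k·Σt)/n = 0.73580.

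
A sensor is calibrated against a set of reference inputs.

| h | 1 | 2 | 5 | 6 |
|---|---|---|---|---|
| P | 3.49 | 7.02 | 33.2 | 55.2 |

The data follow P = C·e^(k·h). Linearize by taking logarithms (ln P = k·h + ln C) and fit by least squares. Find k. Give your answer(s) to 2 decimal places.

Taking logs, ln P = k·h + ln C, so regress ln P on h.
Σh = 14.0000, Σ(h)² = 66.0000, Σln P = 10.7122, Σh·ln P = 46.7260.
Equations: 66.0000·k + 14.0000·ln C = 46.7260;  14.0000·k + 4·ln C = 10.7122.
Solving (det = 68.0000): k = 0.54314, ln C = 0.77706.

k = 0.54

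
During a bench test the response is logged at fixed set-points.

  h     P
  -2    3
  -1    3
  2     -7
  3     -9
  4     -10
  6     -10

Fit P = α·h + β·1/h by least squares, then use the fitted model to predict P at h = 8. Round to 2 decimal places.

P̂ = -16.05

AᵀA·[α, β]ᵀ = AᵀP reads: 70·α + 6·β = -150;  6·α + (245/144)·β = -91/6.
(Σh·h = 70, Σh·1/h = 6, Σ1/h·1/h = 245/144, Σh·P = -150, Σ1/h·P = -91/6.)
Eliminating β: (245/144)·(row 1) − 6·(row 2) gives (5983/72)·α = (245/144)·(-150) − 6·(-91/6) = -3941/24, so α = -11823/5983.
Then β = ((-91/6) − 6·(-11823/5983))/(245/144) = -11640/5983.
At h = 8: P̂ = (-11823/5983)·(8) + (-11640/5983)·(1/8) = -96039/5983.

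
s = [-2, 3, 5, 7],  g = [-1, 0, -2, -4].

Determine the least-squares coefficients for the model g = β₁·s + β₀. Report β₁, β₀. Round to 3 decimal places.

Entries of XᵀX: Σs·s = 87, Σs = 13, Σ1 = 4.
And Σs·g = -36, Σg = -7.
Determinant 87·4 − 13² = 179.
β₁ = ((-36)·4 − 13·(-7))/179 = -53/179; β₀ = (87·(-7) − 13·(-36))/179 = -141/179.

β₁ = -0.296, β₀ = -0.788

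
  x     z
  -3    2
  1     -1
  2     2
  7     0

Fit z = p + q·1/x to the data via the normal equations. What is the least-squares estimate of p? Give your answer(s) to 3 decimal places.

With design matrix A, AᵀA = [[4, 55/42]; [55/42, 2437/1764]] and Aᵀz = [3, -2/3]ᵀ.
Δ = 4·(2437/1764) − (55/42)² = 747/196.
p = (3·(2437/1764) − (55/42)·(-2/3))/(747/196) = 8851/6723; q = (4·(-2/3) − (55/42)·3)/(747/196) = -3878/2241.

p = 1.317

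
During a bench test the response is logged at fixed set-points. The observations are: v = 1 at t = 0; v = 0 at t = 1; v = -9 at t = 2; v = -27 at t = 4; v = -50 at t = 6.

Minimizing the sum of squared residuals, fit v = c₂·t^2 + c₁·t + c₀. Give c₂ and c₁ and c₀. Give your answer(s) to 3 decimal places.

Entries of XᵀX: Σt^2·t^2 = 1569, Σt^2·t = 289, Σt^2 = 57, Σt·t = 57, Σt = 13, Σ1 = 5.
Moment sums: Σt^2·v = -2268, Σt·v = -426, Σv = -85.
Row-reducing yields c₂ = -1591/1876, c₁ = -6921/1876, c₀ = 1060/469.

c₂ = -0.848, c₁ = -3.689, c₀ = 2.260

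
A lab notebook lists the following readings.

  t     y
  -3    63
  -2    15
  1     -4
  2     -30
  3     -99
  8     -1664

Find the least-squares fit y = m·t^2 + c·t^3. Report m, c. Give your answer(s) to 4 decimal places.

m = -1.9914, c = -3.0010

Normal-equation sums: Σt^2·t^2 = 4291, Σt^2·t^3 = 32769, Σt^3·t^3 = 263731.
Right-hand side: Σt^2·y = -106884, Σt^3·y = -856706.
Normal equations: [[4291, 32769]; [32769, 263731]]·[m, c]ᵀ = [-106884, -856706]ᵀ.
det = 4291·263731 − 32769² = 57862360.
m = ((-106884)·263731 − 32769·(-856706))/57862360 = -11522529/5786236; c = (4291·(-856706) − 32769·(-106884))/57862360 = -17364365/5786236.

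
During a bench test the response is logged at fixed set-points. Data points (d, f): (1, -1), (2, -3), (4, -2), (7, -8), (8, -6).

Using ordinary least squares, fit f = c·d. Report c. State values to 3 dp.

Forming XᵀX = [[134]] and Xᵀf = [-119]ᵀ gives XᵀX·[c]ᵀ = Xᵀf.
Hence c = -119 / 134 ≈ -0.88806.

c = -0.888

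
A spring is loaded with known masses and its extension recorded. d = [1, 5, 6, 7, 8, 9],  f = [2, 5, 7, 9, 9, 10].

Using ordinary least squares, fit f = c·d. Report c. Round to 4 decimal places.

c = 1.1484

Normal-equation sums: Σd·d = 256.
And Σd·f = 294.
AᵀA·[c]ᵀ = Aᵀf becomes [[256]]·[c]ᵀ = [294]ᵀ.
Hence c = 294 / 256 ≈ 1.14844.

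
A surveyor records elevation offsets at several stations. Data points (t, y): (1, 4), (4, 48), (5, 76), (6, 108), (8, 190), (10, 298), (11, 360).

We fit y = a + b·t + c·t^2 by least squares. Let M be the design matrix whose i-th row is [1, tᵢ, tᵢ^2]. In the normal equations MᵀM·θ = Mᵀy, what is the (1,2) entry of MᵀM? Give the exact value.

45

Row 1 ↔ basis 1, column 2 ↔ basis t, so (MᵀM)_{1,2} = Σᵢ t = (1)·(1) + (1)·(4) + (1)·(5) + (1)·(6) + (1)·(8) + (1)·(10) + (1)·(11) = 45.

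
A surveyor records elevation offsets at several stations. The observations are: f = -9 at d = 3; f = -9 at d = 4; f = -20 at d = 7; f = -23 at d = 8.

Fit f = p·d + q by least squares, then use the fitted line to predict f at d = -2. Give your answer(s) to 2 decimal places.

f̂ = 7.47

From the data, Σd·d = 138, Σd = 22, Σ1 = 4.
Right-hand side: Σd·f = -387, Σf = -61.
So MᵀM·[p, q]ᵀ = Mᵀf: [[138, 22]; [22, 4]]·[p, q]ᵀ = [-387, -61]ᵀ.
Δ = 138·4 − 22² = 68.
p = ((-387)·4 − 22·(-61))/68 = -103/34; q = (138·(-61) − 22·(-387))/68 = 24/17.
At d = -2: f̂ = (-103/34)·(-2) + (24/17)·(1) = 127/17.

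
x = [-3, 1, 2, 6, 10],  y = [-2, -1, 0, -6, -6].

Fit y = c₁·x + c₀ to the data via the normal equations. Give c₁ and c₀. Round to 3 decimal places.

c₁ = -0.435, c₀ = -1.607

Sums needed: Σx·x = 150, Σx = 16, Σ1 = 5.
For Aᵀy: Σx·y = -91, Σy = -15.
Normal equations: [[150, 16]; [16, 5]]·[c₁, c₀]ᵀ = [-91, -15]ᵀ.
Eliminating c₀: 5·(row 1) − 16·(row 2) gives 494·c₁ = 5·(-91) − 16·(-15) = -215, so c₁ = -215/494.
Then c₀ = ((-15) − 16·(-215/494))/5 = -397/247.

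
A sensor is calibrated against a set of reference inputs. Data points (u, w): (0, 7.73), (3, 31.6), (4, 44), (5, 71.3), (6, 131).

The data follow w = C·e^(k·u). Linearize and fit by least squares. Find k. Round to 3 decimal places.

Let Y = ln w. Fitting Y = k·u + ln C by least squares:
Over the data: Σu = 18.0000, Σ(u)² = 86.0000, Σln w = 18.4245, Σu·ln w = 76.0819.
Normal system: [[86.0000, 18.0000]; [18.0000, 5]]·[k, ln C]ᵀ = [76.0819, 18.4245]ᵀ.
Δ = 86.0000·5 − (18.0000)² = 106.0000; k = (76.0819·5 − 18.0000·18.4245)/106.0000 = 0.46007, ln C = (86.0000·18.4245 − 18.0000·76.0819)/106.0000 = 2.02865.

k = 0.460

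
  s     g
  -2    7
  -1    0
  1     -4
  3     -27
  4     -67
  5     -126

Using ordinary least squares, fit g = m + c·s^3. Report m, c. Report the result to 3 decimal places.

MᵀM·[m, c]ᵀ = Mᵀg reads: 6·m + 208·c = -217;  208·m + 20516·c = -20827.
(Σ1 = 6, Σs^3 = 208, Σs^3·s^3 = 20516, Σg = -217, Σs^3·g = -20827.)
Determinant 6·20516 − 208² = 79832.
m = ((-217)·20516 − 208·(-20827))/79832 = -29989/19958; c = (6·(-20827) − 208·(-217))/79832 = -39913/39916.

m = -1.503, c = -1.000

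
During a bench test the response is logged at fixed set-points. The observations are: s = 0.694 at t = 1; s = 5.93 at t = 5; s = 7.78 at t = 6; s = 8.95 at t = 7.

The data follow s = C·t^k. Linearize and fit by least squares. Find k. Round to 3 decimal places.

Linearized form: ln s = k·ln t + ln C. From the 4 transformed points,
Σln t = 5.3471, Σ(ln t)² = 9.5873, Σln s = 5.6580, Σln t·ln s = 10.8055.
Equations: 9.5873·k + 5.3471·ln C = 10.8055;  5.3471·k + 4·ln C = 5.6580.
Solving (det = 9.7575): k = 1.32906, ln C = -0.36217.

k = 1.329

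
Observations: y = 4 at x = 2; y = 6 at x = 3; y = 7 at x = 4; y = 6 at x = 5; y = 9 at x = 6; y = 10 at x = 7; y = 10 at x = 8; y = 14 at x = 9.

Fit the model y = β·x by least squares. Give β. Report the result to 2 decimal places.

β = 1.46

Compute the Gram sums: Σx·x = 284.
Moment sums: Σx·y = 414.
β = 414/284 = 1.45775.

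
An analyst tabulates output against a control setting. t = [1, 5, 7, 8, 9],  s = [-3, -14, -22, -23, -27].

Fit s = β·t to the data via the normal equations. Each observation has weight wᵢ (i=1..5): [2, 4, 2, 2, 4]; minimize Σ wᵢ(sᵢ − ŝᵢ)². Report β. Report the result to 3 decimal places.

Setting ∂/∂β … = 0 gives: 652·β = -1934.
(Σwᵢ·t·t = 652, Σwᵢ·t·s = -1934.)
Hence β = -1934 / 652 ≈ -2.96626.

β = -2.966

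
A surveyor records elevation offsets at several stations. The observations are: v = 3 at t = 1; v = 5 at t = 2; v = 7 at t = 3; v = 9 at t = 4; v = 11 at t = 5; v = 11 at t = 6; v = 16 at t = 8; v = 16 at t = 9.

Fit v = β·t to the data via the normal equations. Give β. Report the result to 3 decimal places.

β = 1.962

The normal equations are: 236·β = 463.
(Σt·t = 236, Σt·v = 463.)
Hence β = 463 / 236 ≈ 1.96186.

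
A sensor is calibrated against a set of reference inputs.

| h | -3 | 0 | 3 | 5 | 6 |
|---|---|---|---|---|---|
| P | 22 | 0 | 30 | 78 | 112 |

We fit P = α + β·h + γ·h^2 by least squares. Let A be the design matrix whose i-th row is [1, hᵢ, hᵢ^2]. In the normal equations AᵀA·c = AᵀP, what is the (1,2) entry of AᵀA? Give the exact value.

11

Row 1 ↔ basis 1, column 2 ↔ basis h, so (AᵀA)_{1,2} = Σᵢ h = (1)·(-3) + (1)·(0) + (1)·(3) + (1)·(5) + (1)·(6) = 11.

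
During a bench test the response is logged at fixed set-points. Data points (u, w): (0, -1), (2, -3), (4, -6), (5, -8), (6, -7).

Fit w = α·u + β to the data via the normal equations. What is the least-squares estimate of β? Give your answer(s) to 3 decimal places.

β = -1.043

The normal equations are: 81·α + 17·β = -112;  17·α + 5·β = -25.
(Σu·u = 81, Σu = 17, Σ1 = 5, Σu·w = -112, Σw = -25.)
Determinant 81·5 − 17² = 116.
α = ((-112)·5 − 17·(-25))/116 = -135/116; β = (81·(-25) − 17·(-112))/116 = -121/116.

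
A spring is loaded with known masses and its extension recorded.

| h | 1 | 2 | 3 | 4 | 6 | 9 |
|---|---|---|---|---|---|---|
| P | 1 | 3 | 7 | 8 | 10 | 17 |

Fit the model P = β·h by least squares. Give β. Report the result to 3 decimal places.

The normal system XᵀX·[β]ᵀ = XᵀP is [[147]]·[β]ᵀ = [273]ᵀ.
β = 273/147 = 1.85714.

β = 1.857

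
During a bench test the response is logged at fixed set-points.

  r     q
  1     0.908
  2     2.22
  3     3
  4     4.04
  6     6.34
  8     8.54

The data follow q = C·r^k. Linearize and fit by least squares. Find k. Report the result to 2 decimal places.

k = 1.06

With ln qᵢ as the transformed response and ln rᵢ as the regressor:
Σln r = 7.0493, Σ(ln r)² = 11.1437, Σln q = 7.1875, Σln r·ln q = 11.4644.
Normal system: [[11.1437, 7.0493]; [7.0493, 6]]·[k, ln C]ᵀ = [11.4644, 7.1875]ᵀ.
Solving (det = 17.1702): k = 1.05532, ln C = -0.04195.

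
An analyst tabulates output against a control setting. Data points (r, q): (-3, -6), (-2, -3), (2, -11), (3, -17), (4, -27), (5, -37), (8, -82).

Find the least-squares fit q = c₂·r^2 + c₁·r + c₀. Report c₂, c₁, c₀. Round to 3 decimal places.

Normal-equation sums: Σr^2·r^2 = 5171, Σr^2·r = 701, Σr^2 = 131, Σr·r = 131, Σr = 17, Σ1 = 7.
Right-hand side: Σr^2·q = -6868, Σr·q = -998, Σq = -183.
Row-reducing yields c₂ = -169703/170436, c₁ = -327445/170436, c₀ = -80765/28406.

c₂ = -0.996, c₁ = -1.921, c₀ = -2.843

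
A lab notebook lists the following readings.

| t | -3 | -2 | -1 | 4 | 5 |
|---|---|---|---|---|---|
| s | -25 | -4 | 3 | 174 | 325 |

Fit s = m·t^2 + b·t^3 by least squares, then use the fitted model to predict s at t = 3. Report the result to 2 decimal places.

ŝ = 81.12

Entries of AᵀA: Σt^2·t^2 = 979, Σt^2·t^3 = 3873, Σt^3·t^3 = 20515.
For Aᵀs: Σt^2·s = 10671, Σt^3·s = 52465.
So AᵀA·[m, b]ᵀ = Aᵀs: [[979, 3873]; [3873, 20515]]·[m, b]ᵀ = [10671, 52465]ᵀ.
Eliminating b: 20515·(row 1) − 3873·(row 2) gives 5084056·m = 20515·10671 − 3873·52465 = 15718620, so m = 3929655/1271014.
Then b = (52465 − 3873·(3929655/1271014))/20515 = 2508613/1271014.
At t = 3: ŝ = (3929655/1271014)·(9) + (2508613/1271014)·(27) = 51549723/635507.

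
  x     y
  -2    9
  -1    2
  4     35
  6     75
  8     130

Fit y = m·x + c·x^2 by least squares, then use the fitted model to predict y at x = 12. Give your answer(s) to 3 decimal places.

MᵀM·[m, c]ᵀ = Mᵀy reads: 121·m + 783·c = 1610;  783·m + 5665·c = 11618.
det = 121·5665 − 783² = 72376.
m = (1610·5665 − 783·11618)/72376 = 5939/18094; c = (121·11618 − 783·1610)/72376 = 36287/18094.
At x = 12: ŷ = (5939/18094)·(12) + (36287/18094)·(144) = 2648298/9047.

ŷ = 292.727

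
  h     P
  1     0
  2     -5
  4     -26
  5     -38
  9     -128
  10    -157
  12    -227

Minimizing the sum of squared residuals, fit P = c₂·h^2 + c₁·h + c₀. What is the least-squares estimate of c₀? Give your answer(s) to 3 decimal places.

Setting ∂/∂c₂ … = 0 gives: 38195·c₂ + 3655·c₁ + 371·c₀ = -60142;  3655·c₂ + 371·c₁ + 43·c₀ = -5750;  371·c₂ + 43·c₁ + 7·c₀ = -581.
Inverting the 3×3 Gram matrix, [c₂, c₁, c₀]ᵀ = [-78805/50692, -19873/50692, 45653/25346]ᵀ.

c₀ = 1.801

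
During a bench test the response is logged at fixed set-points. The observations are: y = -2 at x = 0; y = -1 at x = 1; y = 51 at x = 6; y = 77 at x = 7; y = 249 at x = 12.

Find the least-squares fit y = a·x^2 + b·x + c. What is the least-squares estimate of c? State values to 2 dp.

Sums needed: Σx^2·x^2 = 24434, Σx^2·x = 2288, Σx^2 = 230, Σx·x = 230, Σx = 26, Σ1 = 5.
And Σx^2·y = 41464, Σx·y = 3832, Σy = 374.
MᵀM·[a, b, c]ᵀ = Mᵀy becomes [[24434, 2288, 230]; [2288, 230, 26]; [230, 26, 5]]·[a, b, c]ᵀ = [41464, 3832, 374]ᵀ.
Row-reducing yields a = 11066/5597, b = -48146/16791, c = -20782/16791.

c = -1.24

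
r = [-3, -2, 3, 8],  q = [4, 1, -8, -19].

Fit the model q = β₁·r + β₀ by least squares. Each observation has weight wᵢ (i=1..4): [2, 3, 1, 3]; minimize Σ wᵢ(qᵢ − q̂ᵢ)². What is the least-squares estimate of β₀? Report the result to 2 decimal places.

β₀ = -2.60

Forming MᵀWM = [[231, 15]; [15, 9]] and MᵀWq = [-510, -54]ᵀ gives MᵀWM·[β₁, β₀]ᵀ = MᵀWq.
Δ = 231·9 − 15² = 1854.
β₁ = ((-510)·9 − 15·(-54))/1854 = -210/103; β₀ = (231·(-54) − 15·(-510))/1854 = -268/103.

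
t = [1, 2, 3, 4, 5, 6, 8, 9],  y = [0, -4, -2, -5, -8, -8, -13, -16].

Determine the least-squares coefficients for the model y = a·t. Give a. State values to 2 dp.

Entries of MᵀM: Σt·t = 236.
For Mᵀy: Σt·y = -370.
MᵀM·[a]ᵀ = Mᵀy becomes [[236]]·[a]ᵀ = [-370]ᵀ.
Hence a = -370 / 236 ≈ -1.5678.

a = -1.57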